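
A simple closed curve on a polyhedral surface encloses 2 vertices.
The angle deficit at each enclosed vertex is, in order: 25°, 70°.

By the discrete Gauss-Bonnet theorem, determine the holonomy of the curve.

Holonomy = total enclosed curvature = 25° + 70° = 95°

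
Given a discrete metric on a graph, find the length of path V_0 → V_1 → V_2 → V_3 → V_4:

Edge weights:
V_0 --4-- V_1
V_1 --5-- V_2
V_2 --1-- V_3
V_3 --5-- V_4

Arc length = 4 + 5 + 1 + 5 = 15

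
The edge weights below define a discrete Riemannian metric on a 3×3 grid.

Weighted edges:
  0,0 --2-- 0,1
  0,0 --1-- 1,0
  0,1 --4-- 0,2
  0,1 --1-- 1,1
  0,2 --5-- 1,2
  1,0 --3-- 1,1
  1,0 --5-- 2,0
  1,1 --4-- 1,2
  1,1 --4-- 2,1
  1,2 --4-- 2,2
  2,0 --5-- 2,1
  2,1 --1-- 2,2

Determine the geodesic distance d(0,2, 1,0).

Shortest path: 0,2 → 0,1 → 0,0 → 1,0, total weight = 7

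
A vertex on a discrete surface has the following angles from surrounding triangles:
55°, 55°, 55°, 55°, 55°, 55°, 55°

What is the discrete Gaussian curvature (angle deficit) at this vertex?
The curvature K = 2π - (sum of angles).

Sum of angles = 385°. K = 360° - 385° = -25°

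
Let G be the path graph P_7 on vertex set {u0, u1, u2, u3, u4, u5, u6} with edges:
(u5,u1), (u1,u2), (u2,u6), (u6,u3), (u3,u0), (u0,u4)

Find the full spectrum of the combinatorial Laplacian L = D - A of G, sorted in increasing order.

The path graph P_n has Laplacian eigenvalues λ_k = 2 − 2cos(kπ/n), k = 0, 1, …, n−1. Here n = 7:
k=0: 2 − 2cos(0) = 0.0; k=1: 2 − 2cos(π/7) = 0.1981; k=2: 2 − 2cos(2π/7) = 0.753; k=3: 2 − 2cos(3π/7) = 1.555; k=4: 2 − 2cos(4π/7) = 2.445; k=5: 2 − 2cos(5π/7) = 3.247; k=6: 2 − 2cos(6π/7) = 3.8019.
Laplacian eigenvalues (increasing order): [0.0, 0.1981, 0.753, 1.555, 2.445, 3.247, 3.8019]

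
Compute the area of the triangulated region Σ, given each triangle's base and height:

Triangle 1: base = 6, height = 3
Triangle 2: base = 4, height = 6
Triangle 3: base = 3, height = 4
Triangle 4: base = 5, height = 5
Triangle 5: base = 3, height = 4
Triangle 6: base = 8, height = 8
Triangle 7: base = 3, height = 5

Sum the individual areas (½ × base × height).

(1/2)×6×3 + (1/2)×4×6 + (1/2)×3×4 + (1/2)×5×5 + (1/2)×3×4 + (1/2)×8×8 + (1/2)×3×5 = 85.0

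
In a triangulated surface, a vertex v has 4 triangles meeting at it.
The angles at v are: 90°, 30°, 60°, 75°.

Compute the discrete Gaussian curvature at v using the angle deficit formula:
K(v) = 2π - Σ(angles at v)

Sum of angles = 255°. K = 360° - 255° = 105° = 7π/12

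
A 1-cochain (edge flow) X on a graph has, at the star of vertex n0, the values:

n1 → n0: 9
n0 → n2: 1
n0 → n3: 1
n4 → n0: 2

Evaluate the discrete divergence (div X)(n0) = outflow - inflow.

Divergence = sum of outgoing flows = (-9) + 1 + 1 + (-2) = -9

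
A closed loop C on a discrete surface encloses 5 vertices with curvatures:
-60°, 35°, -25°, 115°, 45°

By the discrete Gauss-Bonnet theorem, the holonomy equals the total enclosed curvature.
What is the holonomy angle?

Holonomy = total enclosed curvature = (-60°) + 35° + (-25°) + 115° + 45° = 110°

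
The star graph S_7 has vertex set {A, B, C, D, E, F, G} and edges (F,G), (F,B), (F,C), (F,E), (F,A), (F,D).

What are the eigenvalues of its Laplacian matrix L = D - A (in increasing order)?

The star S_7 is the complete bipartite graph K_{1,6} (one hub of degree 6, 6 leaves of degree 1). The Laplacian spectrum of K_{p,q} is 0, p (multiplicity q−1), q (multiplicity p−1), p+q. With p = 1, q = 6: 0 once, 1 with multiplicity 5, and 7 once. (Check: trace L = sum of degrees = 12 = 5·1 + 7.)
Laplacian eigenvalues (increasing order): [0.0, 1.0, 1.0, 1.0, 1.0, 1.0, 7.0]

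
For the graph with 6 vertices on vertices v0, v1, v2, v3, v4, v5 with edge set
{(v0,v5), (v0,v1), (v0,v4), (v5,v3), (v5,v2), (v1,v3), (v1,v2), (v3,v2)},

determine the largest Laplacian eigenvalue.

Degrees: deg(v0) = 3, deg(v1) = 3, deg(v2) = 3, deg(v3) = 3, deg(v4) = 1, deg(v5) = 3.
L = D − A with rows/columns ordered (v0, v1, v2, v3, v4, v5):
  [ 3, -1,  0,  0, -1, -1]
  [-1,  3, -1, -1,  0,  0]
  [ 0, -1,  3, -1,  0, -1]
  [ 0, -1, -1,  3,  0, -1]
  [-1,  0,  0,  0,  1,  0]
  [-1,  0, -1, -1,  0,  3]
Characteristic polynomial: det(λI − L) = λ(λ² − 6λ + 4)(λ − 3)²(λ − 4).
Roots: λ = 0; (λ² − 6λ + 4) = 0 ⇒ λ = 3 ± √5 ≈ 0.7639, 5.2361; (λ − 3) = 0 ⇒ λ = 3 (multiplicity 2); (λ − 4) = 0 ⇒ λ = 4.
(Check: the roots sum (with multiplicity) to 16, matching trace L = Σdeg = 2·8 = 16.)
Laplacian eigenvalues: [0.0, 0.7639, 3.0, 3.0, 4.0, 5.2361]. Largest eigenvalue (spectral radius) = 5.2361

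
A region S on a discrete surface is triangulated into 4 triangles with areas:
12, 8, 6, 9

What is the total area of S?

12 + 8 + 6 + 9 = 35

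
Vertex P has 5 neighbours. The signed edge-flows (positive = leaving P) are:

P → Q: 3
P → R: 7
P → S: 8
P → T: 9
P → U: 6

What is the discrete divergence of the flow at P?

Divergence = sum of outgoing flows = 3 + 7 + 8 + 9 + 6 = 33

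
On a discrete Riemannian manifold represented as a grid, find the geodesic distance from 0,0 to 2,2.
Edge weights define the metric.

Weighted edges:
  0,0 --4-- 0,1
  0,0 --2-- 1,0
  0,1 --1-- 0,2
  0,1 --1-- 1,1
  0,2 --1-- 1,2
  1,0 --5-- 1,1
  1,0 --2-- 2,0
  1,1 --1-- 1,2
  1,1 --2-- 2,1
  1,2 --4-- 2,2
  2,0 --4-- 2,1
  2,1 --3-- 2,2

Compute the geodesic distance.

Shortest path: 0,0 → 0,1 → 0,2 → 1,2 → 2,2, total weight = 10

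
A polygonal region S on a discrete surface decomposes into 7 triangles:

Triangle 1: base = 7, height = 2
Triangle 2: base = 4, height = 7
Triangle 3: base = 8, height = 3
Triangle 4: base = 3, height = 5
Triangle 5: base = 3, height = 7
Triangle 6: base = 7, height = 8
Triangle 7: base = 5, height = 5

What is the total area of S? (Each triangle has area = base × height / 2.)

(1/2)×7×2 + (1/2)×4×7 + (1/2)×8×3 + (1/2)×3×5 + (1/2)×3×7 + (1/2)×7×8 + (1/2)×5×5 = 91.5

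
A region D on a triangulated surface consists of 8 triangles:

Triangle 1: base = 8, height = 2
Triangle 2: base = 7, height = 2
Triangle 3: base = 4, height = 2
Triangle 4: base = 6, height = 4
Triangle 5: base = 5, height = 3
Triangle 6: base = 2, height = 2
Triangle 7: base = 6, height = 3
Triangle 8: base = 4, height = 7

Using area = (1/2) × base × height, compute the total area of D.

(1/2)×8×2 + (1/2)×7×2 + (1/2)×4×2 + (1/2)×6×4 + (1/2)×5×3 + (1/2)×2×2 + (1/2)×6×3 + (1/2)×4×7 = 63.5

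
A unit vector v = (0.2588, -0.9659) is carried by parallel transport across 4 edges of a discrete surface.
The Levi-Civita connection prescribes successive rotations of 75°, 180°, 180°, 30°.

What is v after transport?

Total rotation: 75° + 180° + 180° + 30° = 465° ≡ 105° (mod 360°). Final vector: (0.8660, 0.5000)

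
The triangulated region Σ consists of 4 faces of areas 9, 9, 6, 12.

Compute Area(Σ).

9 + 9 + 6 + 12 = 36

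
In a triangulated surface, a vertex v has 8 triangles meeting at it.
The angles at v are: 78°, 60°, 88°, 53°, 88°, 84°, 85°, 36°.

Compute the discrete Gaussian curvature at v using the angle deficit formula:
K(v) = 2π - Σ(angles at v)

Sum of angles = 572°. K = 360° - 572° = -212° = -53π/45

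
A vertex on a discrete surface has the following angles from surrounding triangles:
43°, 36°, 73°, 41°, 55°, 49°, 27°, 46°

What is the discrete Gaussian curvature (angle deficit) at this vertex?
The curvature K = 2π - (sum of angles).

Sum of angles = 370°. K = 360° - 370° = -10° = -π/18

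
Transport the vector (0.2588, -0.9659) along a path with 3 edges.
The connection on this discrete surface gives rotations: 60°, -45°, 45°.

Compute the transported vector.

Total rotation: 60° + (-45°) + 45° = 60°. Final vector: (0.9659, -0.2588)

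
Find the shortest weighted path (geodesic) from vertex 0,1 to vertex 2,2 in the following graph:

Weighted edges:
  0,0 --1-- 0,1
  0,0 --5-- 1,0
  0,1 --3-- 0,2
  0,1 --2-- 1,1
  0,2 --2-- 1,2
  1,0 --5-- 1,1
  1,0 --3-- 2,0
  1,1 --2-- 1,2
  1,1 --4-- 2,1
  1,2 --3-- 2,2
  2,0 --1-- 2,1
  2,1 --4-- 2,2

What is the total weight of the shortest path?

Shortest path: 0,1 → 1,1 → 1,2 → 2,2, total weight = 7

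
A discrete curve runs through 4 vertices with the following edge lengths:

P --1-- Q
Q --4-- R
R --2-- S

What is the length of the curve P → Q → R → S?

Arc length = 1 + 4 + 2 = 7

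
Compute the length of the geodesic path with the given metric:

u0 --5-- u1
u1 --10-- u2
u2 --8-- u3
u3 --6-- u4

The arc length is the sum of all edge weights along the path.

Arc length = 5 + 10 + 8 + 6 = 29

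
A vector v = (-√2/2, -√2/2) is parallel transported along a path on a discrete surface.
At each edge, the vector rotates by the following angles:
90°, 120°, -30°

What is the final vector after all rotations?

Total rotation: 90° + 120° + (-30°) = 180°. Final vector: (0.7071, 0.7071)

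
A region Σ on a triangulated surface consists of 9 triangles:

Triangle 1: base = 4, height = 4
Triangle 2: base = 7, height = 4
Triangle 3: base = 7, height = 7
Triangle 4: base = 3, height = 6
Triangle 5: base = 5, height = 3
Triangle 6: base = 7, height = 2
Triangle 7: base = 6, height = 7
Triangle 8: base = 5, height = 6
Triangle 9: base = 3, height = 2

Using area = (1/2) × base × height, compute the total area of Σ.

(1/2)×4×4 + (1/2)×7×4 + (1/2)×7×7 + (1/2)×3×6 + (1/2)×5×3 + (1/2)×7×2 + (1/2)×6×7 + (1/2)×5×6 + (1/2)×3×2 = 109.0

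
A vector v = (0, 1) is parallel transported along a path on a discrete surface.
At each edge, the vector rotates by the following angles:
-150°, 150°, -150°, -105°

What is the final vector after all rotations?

Total rotation: (-150°) + 150° + (-150°) + (-105°) = -255° ≡ 105° (mod 360°). Final vector: (-0.9659, -0.2588)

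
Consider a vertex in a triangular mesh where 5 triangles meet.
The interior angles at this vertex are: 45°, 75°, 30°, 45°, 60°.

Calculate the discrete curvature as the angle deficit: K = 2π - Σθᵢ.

Sum of angles = 255°. K = 360° - 255° = 105° = 7π/12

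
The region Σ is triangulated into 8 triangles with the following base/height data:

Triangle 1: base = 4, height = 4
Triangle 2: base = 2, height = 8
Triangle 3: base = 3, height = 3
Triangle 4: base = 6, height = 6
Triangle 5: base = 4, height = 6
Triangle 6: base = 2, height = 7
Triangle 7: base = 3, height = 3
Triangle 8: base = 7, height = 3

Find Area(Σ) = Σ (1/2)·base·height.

(1/2)×4×4 + (1/2)×2×8 + (1/2)×3×3 + (1/2)×6×6 + (1/2)×4×6 + (1/2)×2×7 + (1/2)×3×3 + (1/2)×7×3 = 72.5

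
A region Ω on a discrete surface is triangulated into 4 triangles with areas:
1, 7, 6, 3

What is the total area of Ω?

1 + 7 + 6 + 3 = 17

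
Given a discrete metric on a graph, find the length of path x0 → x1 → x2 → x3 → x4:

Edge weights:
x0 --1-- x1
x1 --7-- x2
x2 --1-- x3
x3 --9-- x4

Arc length = 1 + 7 + 1 + 9 = 18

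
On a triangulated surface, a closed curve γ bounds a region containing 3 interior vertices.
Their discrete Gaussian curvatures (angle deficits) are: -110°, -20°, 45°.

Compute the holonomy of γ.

Holonomy = total enclosed curvature = (-110°) + (-20°) + 45° = -85°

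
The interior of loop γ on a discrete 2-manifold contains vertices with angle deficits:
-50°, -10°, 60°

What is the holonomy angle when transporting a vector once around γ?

Holonomy = total enclosed curvature = (-50°) + (-10°) + 60° = 0°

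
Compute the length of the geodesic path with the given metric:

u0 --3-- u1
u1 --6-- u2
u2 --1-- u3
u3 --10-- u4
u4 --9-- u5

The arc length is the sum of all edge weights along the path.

Arc length = 3 + 6 + 1 + 10 + 9 = 29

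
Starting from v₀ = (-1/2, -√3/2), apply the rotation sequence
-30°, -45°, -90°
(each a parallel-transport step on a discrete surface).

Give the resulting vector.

Total rotation: (-30°) + (-45°) + (-90°) = -165°. Final vector: (0.2588, 0.9659)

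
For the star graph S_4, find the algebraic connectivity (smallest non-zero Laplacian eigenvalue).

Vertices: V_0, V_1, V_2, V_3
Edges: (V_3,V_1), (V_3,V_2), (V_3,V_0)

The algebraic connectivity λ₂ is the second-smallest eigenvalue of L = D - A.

The star S_4 is the complete bipartite graph K_{1,3} (one hub of degree 3, 3 leaves of degree 1). The Laplacian spectrum of K_{p,q} is 0, p (multiplicity q−1), q (multiplicity p−1), p+q. With p = 1, q = 3: 0 once, 1 with multiplicity 2, and 4 once. (Check: trace L = sum of degrees = 6 = 2·1 + 4.)
Laplacian eigenvalues: [0.0, 1.0, 1.0, 4.0]. Algebraic connectivity (smallest non-zero eigenvalue) = 1.0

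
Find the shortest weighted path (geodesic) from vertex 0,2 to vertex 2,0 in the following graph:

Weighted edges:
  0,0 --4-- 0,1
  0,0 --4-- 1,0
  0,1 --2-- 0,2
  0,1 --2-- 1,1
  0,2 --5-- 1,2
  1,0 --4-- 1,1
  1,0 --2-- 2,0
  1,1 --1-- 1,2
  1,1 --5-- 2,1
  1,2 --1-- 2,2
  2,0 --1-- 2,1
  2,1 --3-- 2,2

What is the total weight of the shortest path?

Shortest path: 0,2 → 0,1 → 1,1 → 1,0 → 2,0, total weight = 10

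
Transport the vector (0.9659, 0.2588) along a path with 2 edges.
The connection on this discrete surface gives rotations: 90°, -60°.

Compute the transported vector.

Total rotation: 90° + (-60°) = 30°. Final vector: (0.7071, 0.7071)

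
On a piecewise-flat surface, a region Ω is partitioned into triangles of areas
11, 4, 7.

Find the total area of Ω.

11 + 4 + 7 = 22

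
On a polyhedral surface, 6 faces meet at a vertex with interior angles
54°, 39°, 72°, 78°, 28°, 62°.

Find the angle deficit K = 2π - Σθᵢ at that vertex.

Sum of angles = 333°. K = 360° - 333° = 27° = 3π/20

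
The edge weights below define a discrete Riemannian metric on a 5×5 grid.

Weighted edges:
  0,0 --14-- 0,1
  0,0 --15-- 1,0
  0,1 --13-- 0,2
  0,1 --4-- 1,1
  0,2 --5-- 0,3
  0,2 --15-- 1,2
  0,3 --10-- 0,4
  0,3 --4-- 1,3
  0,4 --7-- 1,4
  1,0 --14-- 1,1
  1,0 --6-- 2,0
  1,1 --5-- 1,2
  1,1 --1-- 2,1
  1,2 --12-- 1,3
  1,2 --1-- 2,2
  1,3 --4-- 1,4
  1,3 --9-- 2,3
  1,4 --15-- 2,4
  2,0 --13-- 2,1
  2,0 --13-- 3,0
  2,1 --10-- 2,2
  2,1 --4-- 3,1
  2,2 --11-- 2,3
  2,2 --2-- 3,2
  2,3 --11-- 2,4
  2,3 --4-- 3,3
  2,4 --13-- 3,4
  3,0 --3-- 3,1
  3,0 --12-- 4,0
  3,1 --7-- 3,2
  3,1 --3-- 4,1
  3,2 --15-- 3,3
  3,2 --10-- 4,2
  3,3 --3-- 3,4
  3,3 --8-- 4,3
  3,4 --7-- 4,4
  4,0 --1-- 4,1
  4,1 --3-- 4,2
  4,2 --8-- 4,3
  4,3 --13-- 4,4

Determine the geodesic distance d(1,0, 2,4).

Shortest path: 1,0 → 1,1 → 1,2 → 2,2 → 2,3 → 2,4, total weight = 42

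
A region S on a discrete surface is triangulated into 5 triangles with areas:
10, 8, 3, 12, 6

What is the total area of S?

10 + 8 + 3 + 12 + 6 = 39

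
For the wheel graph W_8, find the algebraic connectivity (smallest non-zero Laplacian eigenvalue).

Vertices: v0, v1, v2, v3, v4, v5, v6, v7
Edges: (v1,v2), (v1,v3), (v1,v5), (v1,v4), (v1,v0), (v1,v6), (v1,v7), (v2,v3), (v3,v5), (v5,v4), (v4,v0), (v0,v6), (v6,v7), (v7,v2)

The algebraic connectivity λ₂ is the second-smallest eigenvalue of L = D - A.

The wheel W_8 is the join K_1 ∨ C_7 (a hub joined to every vertex of a cycle of length 7). For a join G ∨ H (G on p vertices, H on q vertices) the Laplacian spectrum is 0, p+q, the eigenvalues of L(G) other than one 0 each shifted by +q, and the eigenvalues of L(H) other than one 0 each shifted by +p. With G = K_1 (p = 1, nothing left after dropping its 0) and H = C_7 (q = 7, eigenvalues 2 − 2cos(2πk/7), k = 0, …, 6; drop k = 0), the spectrum of W_8 is 0, 8, and 1 + (2 − 2cos(2πk/7)) = 3 − 2cos(2πk/7) for k = 1, …, 6:
k=1: 3 − 2cos(2π/7) = 1.753; k=2: 3 − 2cos(4π/7) = 3.445; k=3: 3 − 2cos(6π/7) = 4.8019; k=4: 3 − 2cos(8π/7) = 4.8019; k=5: 3 − 2cos(10π/7) = 3.445; k=6: 3 − 2cos(12π/7) = 1.753.
Laplacian eigenvalues: [0.0, 1.753, 1.753, 3.445, 3.445, 4.8019, 4.8019, 8.0]. Algebraic connectivity (smallest non-zero eigenvalue) = 1.753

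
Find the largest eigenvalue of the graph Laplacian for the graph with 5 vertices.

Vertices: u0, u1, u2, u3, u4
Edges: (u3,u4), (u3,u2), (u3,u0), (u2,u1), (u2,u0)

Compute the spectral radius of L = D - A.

Degrees: deg(u0) = 2, deg(u1) = 1, deg(u2) = 3, deg(u3) = 3, deg(u4) = 1.
L = D − A with rows/columns ordered (u0, u1, u2, u3, u4):
  [ 2,  0, -1, -1,  0]
  [ 0,  1, -1,  0,  0]
  [-1, -1,  3, -1,  0]
  [-1,  0, -1,  3, -1]
  [ 0,  0,  0, -1,  1]
Characteristic polynomial: det(λI − L) = λ(λ² − 5λ + 3)(λ² − 5λ + 5).
Roots: λ = 0; (λ² − 5λ + 3) = 0 ⇒ λ = (5 ± √13)/2 ≈ 0.6972, 4.3028; (λ² − 5λ + 5) = 0 ⇒ λ = (5 ± √5)/2 ≈ 1.382, 3.618.
(Check: the roots sum (with multiplicity) to 10, matching trace L = Σdeg = 2·5 = 10.)
Laplacian eigenvalues: [0.0, 0.6972, 1.382, 3.618, 4.3028]. Largest eigenvalue (spectral radius) = 4.3028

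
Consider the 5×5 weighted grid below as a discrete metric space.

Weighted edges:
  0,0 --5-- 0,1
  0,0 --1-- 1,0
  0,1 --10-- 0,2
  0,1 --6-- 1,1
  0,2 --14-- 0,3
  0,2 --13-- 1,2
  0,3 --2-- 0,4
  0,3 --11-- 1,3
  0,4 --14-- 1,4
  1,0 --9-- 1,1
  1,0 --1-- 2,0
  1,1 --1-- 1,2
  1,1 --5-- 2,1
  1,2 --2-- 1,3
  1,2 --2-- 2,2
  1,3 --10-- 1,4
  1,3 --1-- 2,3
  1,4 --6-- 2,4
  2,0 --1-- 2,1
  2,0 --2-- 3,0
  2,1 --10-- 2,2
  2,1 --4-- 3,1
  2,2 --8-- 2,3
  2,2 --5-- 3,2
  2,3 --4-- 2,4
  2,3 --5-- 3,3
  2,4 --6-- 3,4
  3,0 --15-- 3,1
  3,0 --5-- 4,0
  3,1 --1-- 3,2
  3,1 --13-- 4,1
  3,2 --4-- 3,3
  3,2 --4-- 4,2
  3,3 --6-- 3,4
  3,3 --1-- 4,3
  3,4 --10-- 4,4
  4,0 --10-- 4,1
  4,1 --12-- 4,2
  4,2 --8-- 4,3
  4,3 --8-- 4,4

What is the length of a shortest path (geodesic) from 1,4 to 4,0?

Shortest path: 1,4 → 1,3 → 1,2 → 1,1 → 2,1 → 2,0 → 3,0 → 4,0, total weight = 26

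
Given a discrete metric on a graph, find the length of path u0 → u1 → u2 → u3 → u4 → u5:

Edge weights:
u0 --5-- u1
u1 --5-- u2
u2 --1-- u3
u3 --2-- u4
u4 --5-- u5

Arc length = 5 + 5 + 1 + 2 + 5 = 18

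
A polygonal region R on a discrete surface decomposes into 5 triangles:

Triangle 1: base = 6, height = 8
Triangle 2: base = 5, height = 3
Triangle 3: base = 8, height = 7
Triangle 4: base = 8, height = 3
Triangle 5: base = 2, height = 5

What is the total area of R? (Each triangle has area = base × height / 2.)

(1/2)×6×8 + (1/2)×5×3 + (1/2)×8×7 + (1/2)×8×3 + (1/2)×2×5 = 76.5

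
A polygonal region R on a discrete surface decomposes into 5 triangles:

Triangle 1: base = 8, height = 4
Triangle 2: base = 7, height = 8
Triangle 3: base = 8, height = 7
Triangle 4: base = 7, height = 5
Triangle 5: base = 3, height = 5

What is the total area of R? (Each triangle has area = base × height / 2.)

(1/2)×8×4 + (1/2)×7×8 + (1/2)×8×7 + (1/2)×7×5 + (1/2)×3×5 = 97.0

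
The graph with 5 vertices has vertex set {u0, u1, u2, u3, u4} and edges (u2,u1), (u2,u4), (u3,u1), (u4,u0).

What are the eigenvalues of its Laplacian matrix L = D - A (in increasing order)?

Degrees: deg(u0) = 1, deg(u1) = 2, deg(u2) = 2, deg(u3) = 1, deg(u4) = 2.
L = D − A with rows/columns ordered (u0, u1, u2, u3, u4):
  [ 1,  0,  0,  0, -1]
  [ 0,  2, -1, -1,  0]
  [ 0, -1,  2,  0, -1]
  [ 0, -1,  0,  1,  0]
  [-1,  0, -1,  0,  2]
Characteristic polynomial: det(λI − L) = λ(λ² − 3λ + 1)(λ² − 5λ + 5).
Roots: λ = 0; (λ² − 3λ + 1) = 0 ⇒ λ = (3 ± √5)/2 ≈ 0.382, 2.618; (λ² − 5λ + 5) = 0 ⇒ λ = (5 ± √5)/2 ≈ 1.382, 3.618.
(Check: the roots sum (with multiplicity) to 8, matching trace L = Σdeg = 2·4 = 8.)
Laplacian eigenvalues (increasing order): [0.0, 0.382, 1.382, 2.618, 3.618]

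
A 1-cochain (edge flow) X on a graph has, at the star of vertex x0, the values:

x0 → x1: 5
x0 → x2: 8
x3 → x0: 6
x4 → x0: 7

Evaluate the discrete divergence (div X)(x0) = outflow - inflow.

Divergence = sum of outgoing flows = 5 + 8 + (-6) + (-7) = 0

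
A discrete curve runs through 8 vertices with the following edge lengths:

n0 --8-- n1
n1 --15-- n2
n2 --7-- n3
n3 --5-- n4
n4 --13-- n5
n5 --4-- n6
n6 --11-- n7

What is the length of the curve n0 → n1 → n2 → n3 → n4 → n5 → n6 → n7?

Arc length = 8 + 15 + 7 + 5 + 13 + 4 + 11 = 63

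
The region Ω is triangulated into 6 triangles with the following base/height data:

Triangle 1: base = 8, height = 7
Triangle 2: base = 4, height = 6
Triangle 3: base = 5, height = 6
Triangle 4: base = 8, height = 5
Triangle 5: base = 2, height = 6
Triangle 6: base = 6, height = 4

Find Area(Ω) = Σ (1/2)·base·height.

(1/2)×8×7 + (1/2)×4×6 + (1/2)×5×6 + (1/2)×8×5 + (1/2)×2×6 + (1/2)×6×4 = 93.0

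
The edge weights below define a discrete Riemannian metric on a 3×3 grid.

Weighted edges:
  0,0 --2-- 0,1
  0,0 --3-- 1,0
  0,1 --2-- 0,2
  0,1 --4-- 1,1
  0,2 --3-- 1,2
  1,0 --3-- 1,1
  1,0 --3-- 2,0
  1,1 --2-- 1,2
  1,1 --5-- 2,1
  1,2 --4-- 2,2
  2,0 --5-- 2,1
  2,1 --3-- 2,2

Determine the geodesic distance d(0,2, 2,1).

Shortest path: 0,2 → 1,2 → 1,1 → 2,1, total weight = 10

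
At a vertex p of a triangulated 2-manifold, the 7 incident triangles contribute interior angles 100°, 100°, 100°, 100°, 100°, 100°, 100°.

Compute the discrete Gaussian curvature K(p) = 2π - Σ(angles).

Sum of angles = 700°. K = 360° - 700° = -340°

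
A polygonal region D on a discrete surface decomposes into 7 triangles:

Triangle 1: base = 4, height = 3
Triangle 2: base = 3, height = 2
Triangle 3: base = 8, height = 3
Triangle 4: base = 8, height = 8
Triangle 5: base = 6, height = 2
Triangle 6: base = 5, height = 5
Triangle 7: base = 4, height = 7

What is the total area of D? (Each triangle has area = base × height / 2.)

(1/2)×4×3 + (1/2)×3×2 + (1/2)×8×3 + (1/2)×8×8 + (1/2)×6×2 + (1/2)×5×5 + (1/2)×4×7 = 85.5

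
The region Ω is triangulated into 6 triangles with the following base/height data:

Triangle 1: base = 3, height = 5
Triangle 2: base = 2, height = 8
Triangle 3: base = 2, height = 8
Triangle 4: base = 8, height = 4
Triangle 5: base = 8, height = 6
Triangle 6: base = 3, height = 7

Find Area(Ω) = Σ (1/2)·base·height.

(1/2)×3×5 + (1/2)×2×8 + (1/2)×2×8 + (1/2)×8×4 + (1/2)×8×6 + (1/2)×3×7 = 74.0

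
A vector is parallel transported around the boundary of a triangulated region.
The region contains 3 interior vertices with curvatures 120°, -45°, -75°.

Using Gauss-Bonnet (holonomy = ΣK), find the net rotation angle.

Holonomy = total enclosed curvature = 120° + (-45°) + (-75°) = 0°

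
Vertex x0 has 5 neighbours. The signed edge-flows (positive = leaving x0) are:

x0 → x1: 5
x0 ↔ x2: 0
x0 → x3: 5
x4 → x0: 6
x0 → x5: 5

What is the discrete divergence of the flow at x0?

Divergence = sum of outgoing flows = 5 + 0 + 5 + (-6) + 5 = 9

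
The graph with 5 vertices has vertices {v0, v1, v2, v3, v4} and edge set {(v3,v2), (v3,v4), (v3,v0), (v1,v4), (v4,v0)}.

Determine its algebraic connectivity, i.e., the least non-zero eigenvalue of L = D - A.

Degrees: deg(v0) = 2, deg(v1) = 1, deg(v2) = 1, deg(v3) = 3, deg(v4) = 3.
L = D − A with rows/columns ordered (v0, v1, v2, v3, v4):
  [ 2,  0,  0, -1, -1]
  [ 0,  1,  0,  0, -1]
  [ 0,  0,  1, -1,  0]
  [-1,  0, -1,  3, -1]
  [-1, -1,  0, -1,  3]
Characteristic polynomial: det(λI − L) = λ(λ² − 5λ + 3)(λ² − 5λ + 5).
Roots: λ = 0; (λ² − 5λ + 3) = 0 ⇒ λ = (5 ± √13)/2 ≈ 0.6972, 4.3028; (λ² − 5λ + 5) = 0 ⇒ λ = (5 ± √5)/2 ≈ 1.382, 3.618.
(Check: the roots sum (with multiplicity) to 10, matching trace L = Σdeg = 2·5 = 10.)
Laplacian eigenvalues: [0.0, 0.6972, 1.382, 3.618, 4.3028]. Algebraic connectivity (smallest non-zero eigenvalue) = 0.6972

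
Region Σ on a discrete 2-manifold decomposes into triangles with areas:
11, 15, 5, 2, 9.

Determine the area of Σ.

11 + 15 + 5 + 2 + 9 = 42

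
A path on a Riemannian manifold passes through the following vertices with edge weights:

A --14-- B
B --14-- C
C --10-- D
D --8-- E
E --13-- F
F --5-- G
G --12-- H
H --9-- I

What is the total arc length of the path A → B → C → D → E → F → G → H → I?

Arc length = 14 + 14 + 10 + 8 + 13 + 5 + 12 + 9 = 85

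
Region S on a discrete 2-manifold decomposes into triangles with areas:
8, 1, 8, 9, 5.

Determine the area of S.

8 + 1 + 8 + 9 + 5 = 31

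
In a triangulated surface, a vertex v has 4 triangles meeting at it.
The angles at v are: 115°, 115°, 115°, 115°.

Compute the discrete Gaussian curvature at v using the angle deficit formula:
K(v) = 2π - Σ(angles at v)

Sum of angles = 460°. K = 360° - 460° = -100° = -5π/9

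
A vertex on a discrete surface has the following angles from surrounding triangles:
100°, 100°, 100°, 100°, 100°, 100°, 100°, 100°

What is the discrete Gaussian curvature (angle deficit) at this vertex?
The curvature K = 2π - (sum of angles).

Sum of angles = 800°. K = 360° - 800° = -440°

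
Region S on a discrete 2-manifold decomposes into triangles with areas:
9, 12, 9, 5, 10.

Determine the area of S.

9 + 12 + 9 + 5 + 10 = 45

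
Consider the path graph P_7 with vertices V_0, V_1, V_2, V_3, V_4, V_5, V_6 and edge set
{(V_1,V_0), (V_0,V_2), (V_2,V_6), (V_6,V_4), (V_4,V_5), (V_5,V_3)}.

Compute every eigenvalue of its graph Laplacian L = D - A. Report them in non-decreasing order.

The path graph P_n has Laplacian eigenvalues λ_k = 2 − 2cos(kπ/n), k = 0, 1, …, n−1. Here n = 7:
k=0: 2 − 2cos(0) = 0.0; k=1: 2 − 2cos(π/7) = 0.1981; k=2: 2 − 2cos(2π/7) = 0.753; k=3: 2 − 2cos(3π/7) = 1.555; k=4: 2 − 2cos(4π/7) = 2.445; k=5: 2 − 2cos(5π/7) = 3.247; k=6: 2 − 2cos(6π/7) = 3.8019.
Laplacian eigenvalues (increasing order): [0.0, 0.1981, 0.753, 1.555, 2.445, 3.247, 3.8019]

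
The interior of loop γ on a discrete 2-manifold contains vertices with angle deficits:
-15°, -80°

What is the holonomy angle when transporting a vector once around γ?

Holonomy = total enclosed curvature = (-15°) + (-80°) = -95°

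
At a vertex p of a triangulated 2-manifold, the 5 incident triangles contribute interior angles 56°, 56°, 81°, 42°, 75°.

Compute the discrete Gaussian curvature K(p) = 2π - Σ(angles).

Sum of angles = 310°. K = 360° - 310° = 50° = 5π/18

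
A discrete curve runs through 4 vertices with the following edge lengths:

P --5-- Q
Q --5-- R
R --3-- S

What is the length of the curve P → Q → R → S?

Arc length = 5 + 5 + 3 = 13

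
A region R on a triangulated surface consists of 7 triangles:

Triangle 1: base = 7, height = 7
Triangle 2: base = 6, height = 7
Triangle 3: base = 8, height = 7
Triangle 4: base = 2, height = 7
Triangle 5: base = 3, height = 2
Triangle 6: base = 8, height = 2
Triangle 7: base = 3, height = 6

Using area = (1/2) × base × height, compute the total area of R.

(1/2)×7×7 + (1/2)×6×7 + (1/2)×8×7 + (1/2)×2×7 + (1/2)×3×2 + (1/2)×8×2 + (1/2)×3×6 = 100.5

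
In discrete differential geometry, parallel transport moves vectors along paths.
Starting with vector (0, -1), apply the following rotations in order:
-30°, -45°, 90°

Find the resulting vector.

Total rotation: (-30°) + (-45°) + 90° = 15°. Final vector: (0.2588, -0.9659)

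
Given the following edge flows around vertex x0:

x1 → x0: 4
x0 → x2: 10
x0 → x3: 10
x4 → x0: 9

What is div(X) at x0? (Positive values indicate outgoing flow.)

Divergence = sum of outgoing flows = (-4) + 10 + 10 + (-9) = 7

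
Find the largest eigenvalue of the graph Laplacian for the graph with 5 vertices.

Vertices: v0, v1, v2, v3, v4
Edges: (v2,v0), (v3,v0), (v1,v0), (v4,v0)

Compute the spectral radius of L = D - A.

Degrees: deg(v0) = 4, deg(v1) = 1, deg(v2) = 1, deg(v3) = 1, deg(v4) = 1.
L = D − A with rows/columns ordered (v0, v1, v2, v3, v4):
  [ 4, -1, -1, -1, -1]
  [-1,  1,  0,  0,  0]
  [-1,  0,  1,  0,  0]
  [-1,  0,  0,  1,  0]
  [-1,  0,  0,  0,  1]
Characteristic polynomial: det(λI − L) = λ(λ − 1)³(λ − 5).
Roots: λ = 0; (λ − 1) = 0 ⇒ λ = 1 (multiplicity 3); (λ − 5) = 0 ⇒ λ = 5.
(Check: the roots sum (with multiplicity) to 8, matching trace L = Σdeg = 2·4 = 8.)
Laplacian eigenvalues: [0.0, 1.0, 1.0, 1.0, 5.0]. Largest eigenvalue (spectral radius) = 5.0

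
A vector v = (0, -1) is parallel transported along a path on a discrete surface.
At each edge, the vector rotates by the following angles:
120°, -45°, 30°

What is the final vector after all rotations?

Total rotation: 120° + (-45°) + 30° = 105°. Final vector: (0.9659, 0.2588)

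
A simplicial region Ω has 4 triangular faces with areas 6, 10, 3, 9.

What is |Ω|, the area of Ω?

6 + 10 + 3 + 9 = 28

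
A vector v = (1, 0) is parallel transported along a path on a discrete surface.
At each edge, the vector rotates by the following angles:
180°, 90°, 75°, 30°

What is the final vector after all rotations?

Total rotation: 180° + 90° + 75° + 30° = 375° ≡ 15° (mod 360°). Final vector: (0.9659, 0.2588)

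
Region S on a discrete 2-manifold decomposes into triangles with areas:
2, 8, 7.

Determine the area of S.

2 + 8 + 7 = 17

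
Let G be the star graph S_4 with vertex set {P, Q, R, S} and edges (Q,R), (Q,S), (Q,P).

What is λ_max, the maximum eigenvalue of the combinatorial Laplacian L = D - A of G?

The star S_4 is the complete bipartite graph K_{1,3} (one hub of degree 3, 3 leaves of degree 1). The Laplacian spectrum of K_{p,q} is 0, p (multiplicity q−1), q (multiplicity p−1), p+q. With p = 1, q = 3: 0 once, 1 with multiplicity 2, and 4 once. (Check: trace L = sum of degrees = 6 = 2·1 + 4.)
Laplacian eigenvalues: [0.0, 1.0, 1.0, 4.0]. Largest eigenvalue (spectral radius) = 4.0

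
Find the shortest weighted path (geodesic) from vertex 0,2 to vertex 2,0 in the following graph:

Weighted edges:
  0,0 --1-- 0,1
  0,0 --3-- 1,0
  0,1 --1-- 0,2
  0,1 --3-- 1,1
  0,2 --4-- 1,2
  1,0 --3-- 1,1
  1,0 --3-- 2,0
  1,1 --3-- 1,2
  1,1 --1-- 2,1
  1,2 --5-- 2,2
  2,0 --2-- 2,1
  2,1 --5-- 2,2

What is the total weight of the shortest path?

Shortest path: 0,2 → 0,1 → 1,1 → 2,1 → 2,0, total weight = 7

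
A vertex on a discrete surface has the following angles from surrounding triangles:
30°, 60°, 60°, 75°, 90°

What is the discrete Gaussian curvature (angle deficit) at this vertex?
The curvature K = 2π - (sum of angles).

Sum of angles = 315°. K = 360° - 315° = 45°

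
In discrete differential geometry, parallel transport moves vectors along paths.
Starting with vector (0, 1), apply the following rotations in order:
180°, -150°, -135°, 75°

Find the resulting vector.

Total rotation: 180° + (-150°) + (-135°) + 75° = -30°. Final vector: (0.5000, 0.8660)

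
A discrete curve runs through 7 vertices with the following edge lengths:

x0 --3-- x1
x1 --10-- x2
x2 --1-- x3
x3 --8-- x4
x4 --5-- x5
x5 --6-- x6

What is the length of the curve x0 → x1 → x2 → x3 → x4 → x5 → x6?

Arc length = 3 + 10 + 1 + 8 + 5 + 6 = 33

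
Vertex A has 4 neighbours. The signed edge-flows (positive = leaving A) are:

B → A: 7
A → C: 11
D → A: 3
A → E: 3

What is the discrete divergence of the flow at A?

Divergence = sum of outgoing flows = (-7) + 11 + (-3) + 3 = 4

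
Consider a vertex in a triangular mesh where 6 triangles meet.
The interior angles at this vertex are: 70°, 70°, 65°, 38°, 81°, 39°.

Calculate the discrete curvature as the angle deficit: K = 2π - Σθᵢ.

Sum of angles = 363°. K = 360° - 363° = -3° = -π/60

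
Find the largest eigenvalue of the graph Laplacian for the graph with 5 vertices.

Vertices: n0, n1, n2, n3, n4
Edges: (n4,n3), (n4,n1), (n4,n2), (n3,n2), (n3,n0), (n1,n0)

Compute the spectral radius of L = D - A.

Degrees: deg(n0) = 2, deg(n1) = 2, deg(n2) = 2, deg(n3) = 3, deg(n4) = 3.
L = D − A with rows/columns ordered (n0, n1, n2, n3, n4):
  [ 2, -1,  0, -1,  0]
  [-1,  2,  0,  0, -1]
  [ 0,  0,  2, -1, -1]
  [-1,  0, -1,  3, -1]
  [ 0, -1, -1, -1,  3]
Characteristic polynomial: det(λI − L) = λ(λ² − 5λ + 5)(λ² − 7λ + 11).
Roots: λ = 0; (λ² − 5λ + 5) = 0 ⇒ λ = (5 ± √5)/2 ≈ 1.382, 3.618; (λ² − 7λ + 11) = 0 ⇒ λ = (7 ± √5)/2 ≈ 2.382, 4.618.
(Check: the roots sum (with multiplicity) to 12, matching trace L = Σdeg = 2·6 = 12.)
Laplacian eigenvalues: [0.0, 1.382, 2.382, 3.618, 4.618]. Largest eigenvalue (spectral radius) = 4.618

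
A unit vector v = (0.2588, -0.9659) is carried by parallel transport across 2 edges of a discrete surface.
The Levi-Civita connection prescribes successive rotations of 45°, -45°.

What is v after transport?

Total rotation: 45° + (-45°) = 0°. Final vector: (0.2588, -0.9659)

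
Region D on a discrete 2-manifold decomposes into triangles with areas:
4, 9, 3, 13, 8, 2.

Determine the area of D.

4 + 9 + 3 + 13 + 8 + 2 = 39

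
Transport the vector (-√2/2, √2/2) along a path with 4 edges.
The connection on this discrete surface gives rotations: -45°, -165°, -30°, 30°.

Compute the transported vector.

Total rotation: (-45°) + (-165°) + (-30°) + 30° = -210° ≡ 150° (mod 360°). Final vector: (0.2588, -0.9659)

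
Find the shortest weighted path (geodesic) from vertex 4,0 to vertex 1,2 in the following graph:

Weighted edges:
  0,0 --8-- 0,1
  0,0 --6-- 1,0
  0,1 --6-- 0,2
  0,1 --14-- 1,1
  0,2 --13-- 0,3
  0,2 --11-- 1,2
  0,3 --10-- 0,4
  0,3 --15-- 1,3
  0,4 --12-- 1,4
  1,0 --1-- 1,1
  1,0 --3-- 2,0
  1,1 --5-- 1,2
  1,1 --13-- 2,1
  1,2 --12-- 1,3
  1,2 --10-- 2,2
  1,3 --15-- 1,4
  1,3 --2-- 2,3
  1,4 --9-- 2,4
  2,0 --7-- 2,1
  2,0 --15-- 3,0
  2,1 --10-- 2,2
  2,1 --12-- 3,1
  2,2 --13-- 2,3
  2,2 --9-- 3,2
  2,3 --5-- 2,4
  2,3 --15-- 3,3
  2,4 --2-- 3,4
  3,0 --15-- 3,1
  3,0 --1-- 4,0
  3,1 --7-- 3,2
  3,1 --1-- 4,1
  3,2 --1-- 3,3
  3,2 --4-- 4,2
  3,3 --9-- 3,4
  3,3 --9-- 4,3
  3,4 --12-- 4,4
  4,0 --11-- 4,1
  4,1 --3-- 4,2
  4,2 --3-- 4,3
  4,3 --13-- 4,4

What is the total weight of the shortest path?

Shortest path: 4,0 → 3,0 → 2,0 → 1,0 → 1,1 → 1,2, total weight = 25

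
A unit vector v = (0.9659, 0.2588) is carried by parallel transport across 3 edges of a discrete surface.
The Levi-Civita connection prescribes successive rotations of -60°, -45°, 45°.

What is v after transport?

Total rotation: (-60°) + (-45°) + 45° = -60°. Final vector: (0.7071, -0.7071)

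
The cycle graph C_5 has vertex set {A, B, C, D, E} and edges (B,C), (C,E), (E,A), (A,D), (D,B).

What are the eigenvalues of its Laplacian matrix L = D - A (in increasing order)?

The cycle graph C_n has Laplacian eigenvalues λ_k = 2 − 2cos(2πk/n), k = 0, 1, …, n−1. Here n = 5:
k=0: 2 − 2cos(0) = 0.0; k=1: 2 − 2cos(2π/5) = 1.382; k=2: 2 − 2cos(4π/5) = 3.618; k=3: 2 − 2cos(6π/5) = 3.618; k=4: 2 − 2cos(8π/5) = 1.382.
Laplacian eigenvalues (increasing order): [0.0, 1.382, 1.382, 3.618, 3.618]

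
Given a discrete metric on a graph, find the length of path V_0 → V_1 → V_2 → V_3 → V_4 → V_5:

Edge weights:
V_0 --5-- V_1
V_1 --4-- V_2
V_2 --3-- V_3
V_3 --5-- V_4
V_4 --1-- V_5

Arc length = 5 + 4 + 3 + 5 + 1 = 18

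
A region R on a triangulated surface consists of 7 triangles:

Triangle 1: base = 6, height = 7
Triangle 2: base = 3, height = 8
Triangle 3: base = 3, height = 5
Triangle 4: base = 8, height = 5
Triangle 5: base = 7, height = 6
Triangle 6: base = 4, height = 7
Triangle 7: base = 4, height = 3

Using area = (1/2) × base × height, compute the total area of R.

(1/2)×6×7 + (1/2)×3×8 + (1/2)×3×5 + (1/2)×8×5 + (1/2)×7×6 + (1/2)×4×7 + (1/2)×4×3 = 101.5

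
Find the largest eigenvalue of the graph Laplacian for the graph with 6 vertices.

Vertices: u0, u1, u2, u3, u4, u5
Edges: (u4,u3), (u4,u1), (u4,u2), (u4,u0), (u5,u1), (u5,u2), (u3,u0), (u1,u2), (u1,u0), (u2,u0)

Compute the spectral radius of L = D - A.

Degrees: deg(u0) = 4, deg(u1) = 4, deg(u2) = 4, deg(u3) = 2, deg(u4) = 4, deg(u5) = 2.
L = D − A with rows/columns ordered (u0, u1, u2, u3, u4, u5):
  [ 4, -1, -1, -1, -1,  0]
  [-1,  4, -1,  0, -1, -1]
  [-1, -1,  4,  0, -1, -1]
  [-1,  0,  0,  2, -1,  0]
  [-1, -1, -1, -1,  4,  0]
  [ 0, -1, -1,  0,  0,  2]
Characteristic polynomial: det(λI − L) = λ(λ² − 7λ + 8)(λ − 3)(λ − 5)².
Roots: λ = 0; (λ² − 7λ + 8) = 0 ⇒ λ = (7 ± √17)/2 ≈ 1.4384, 5.5616; (λ − 3) = 0 ⇒ λ = 3; (λ − 5) = 0 ⇒ λ = 5 (multiplicity 2).
(Check: the roots sum (with multiplicity) to 20, matching trace L = Σdeg = 2·10 = 20.)
Laplacian eigenvalues: [0.0, 1.4384, 3.0, 5.0, 5.0, 5.5616]. Largest eigenvalue (spectral radius) = 5.5616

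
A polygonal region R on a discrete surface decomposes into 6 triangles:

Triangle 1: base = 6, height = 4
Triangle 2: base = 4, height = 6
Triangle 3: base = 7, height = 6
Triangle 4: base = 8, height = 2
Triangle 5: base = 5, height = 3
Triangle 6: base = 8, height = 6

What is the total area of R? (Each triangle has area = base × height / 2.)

(1/2)×6×4 + (1/2)×4×6 + (1/2)×7×6 + (1/2)×8×2 + (1/2)×5×3 + (1/2)×8×6 = 84.5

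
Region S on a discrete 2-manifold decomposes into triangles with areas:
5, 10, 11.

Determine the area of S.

5 + 10 + 11 = 26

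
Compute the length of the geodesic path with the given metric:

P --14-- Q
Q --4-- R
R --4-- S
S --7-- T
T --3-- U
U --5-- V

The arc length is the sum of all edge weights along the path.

Arc length = 14 + 4 + 4 + 7 + 3 + 5 = 37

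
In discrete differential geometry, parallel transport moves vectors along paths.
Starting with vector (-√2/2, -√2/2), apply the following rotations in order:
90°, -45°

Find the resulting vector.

Total rotation: 90° + (-45°) = 45°. Final vector: (0, -1)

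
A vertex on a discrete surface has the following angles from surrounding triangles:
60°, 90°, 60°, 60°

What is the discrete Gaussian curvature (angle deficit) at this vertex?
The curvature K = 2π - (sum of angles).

Sum of angles = 270°. K = 360° - 270° = 90° = π/2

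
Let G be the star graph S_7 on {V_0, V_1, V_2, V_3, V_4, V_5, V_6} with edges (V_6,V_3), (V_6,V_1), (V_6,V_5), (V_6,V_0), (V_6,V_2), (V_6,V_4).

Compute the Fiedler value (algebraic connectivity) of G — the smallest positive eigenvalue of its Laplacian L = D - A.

The star S_7 is the complete bipartite graph K_{1,6} (one hub of degree 6, 6 leaves of degree 1). The Laplacian spectrum of K_{p,q} is 0, p (multiplicity q−1), q (multiplicity p−1), p+q. With p = 1, q = 6: 0 once, 1 with multiplicity 5, and 7 once. (Check: trace L = sum of degrees = 12 = 5·1 + 7.)
Laplacian eigenvalues: [0.0, 1.0, 1.0, 1.0, 1.0, 1.0, 7.0]. Algebraic connectivity (smallest non-zero eigenvalue) = 1.0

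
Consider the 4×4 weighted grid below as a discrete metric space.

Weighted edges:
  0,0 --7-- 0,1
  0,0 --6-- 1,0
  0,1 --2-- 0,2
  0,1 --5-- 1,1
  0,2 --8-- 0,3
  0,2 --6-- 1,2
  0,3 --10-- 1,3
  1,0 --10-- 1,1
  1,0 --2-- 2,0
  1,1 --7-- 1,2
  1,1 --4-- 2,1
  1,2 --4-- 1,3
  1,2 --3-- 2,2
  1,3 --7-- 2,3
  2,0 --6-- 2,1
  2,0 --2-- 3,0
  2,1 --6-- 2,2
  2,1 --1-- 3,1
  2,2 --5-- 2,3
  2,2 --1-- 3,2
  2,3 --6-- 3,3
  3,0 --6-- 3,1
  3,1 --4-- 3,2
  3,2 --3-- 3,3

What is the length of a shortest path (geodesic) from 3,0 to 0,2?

Shortest path: 3,0 → 3,1 → 2,1 → 1,1 → 0,1 → 0,2, total weight = 18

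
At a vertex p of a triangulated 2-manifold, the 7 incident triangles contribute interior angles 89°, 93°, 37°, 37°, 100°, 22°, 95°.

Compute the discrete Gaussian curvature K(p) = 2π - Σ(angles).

Sum of angles = 473°. K = 360° - 473° = -113° = -113π/180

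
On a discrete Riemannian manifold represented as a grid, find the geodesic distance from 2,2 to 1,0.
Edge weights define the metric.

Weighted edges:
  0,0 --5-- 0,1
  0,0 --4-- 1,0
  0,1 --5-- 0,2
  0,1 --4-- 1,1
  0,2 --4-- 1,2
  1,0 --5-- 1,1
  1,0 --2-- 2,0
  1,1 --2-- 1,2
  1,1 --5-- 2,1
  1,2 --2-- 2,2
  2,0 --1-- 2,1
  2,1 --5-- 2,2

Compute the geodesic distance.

Shortest path: 2,2 → 2,1 → 2,0 → 1,0, total weight = 8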